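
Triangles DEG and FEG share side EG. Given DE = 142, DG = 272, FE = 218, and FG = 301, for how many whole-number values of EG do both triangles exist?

283

From triangle DEG: 130 < EG < 414.
From triangle FEG: 83 < EG < 519.
Intersection: 130 < EG < 414, so integers 131 through 413: 283 values.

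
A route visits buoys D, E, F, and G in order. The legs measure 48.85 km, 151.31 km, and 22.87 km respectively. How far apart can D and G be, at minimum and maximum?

The maximum is all hops collinear in one direction: 48.85 + 151.31 + 22.87 = 223.03.
The longest hop is 151.31; the others sum to 71.72. Folding the others back against it leaves at least 151.31 − 71.72 = 79.59.

79.59 ≤ DG ≤ 223.03 km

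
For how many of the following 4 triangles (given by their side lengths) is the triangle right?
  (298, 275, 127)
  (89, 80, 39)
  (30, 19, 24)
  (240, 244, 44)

2

(298,275,127): 127²+275² = 91754 > 88804 = 298² → acute
(89,80,39): 39²+80² = 7921 = 89² → right
(30,19,24): 19²+24² = 937 > 900 = 30² → acute
(240,244,44): 44²+240² = 59536 = 244² → right
2 of the 4 are right.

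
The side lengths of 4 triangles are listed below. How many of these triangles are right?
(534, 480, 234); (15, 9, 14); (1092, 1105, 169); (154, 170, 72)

(534,480,234): 234²+480² = 285156 = 534² → right
(15,9,14): 9²+14² = 277 > 225 = 15² → acute
(1092,1105,169): 169²+1092² = 1221025 = 1105² → right
(154,170,72): 72²+154² = 28900 = 170² → right
3 of the 4 are right.

3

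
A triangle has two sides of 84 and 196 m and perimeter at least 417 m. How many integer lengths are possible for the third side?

Triangle inequality: 112 < x < 280. Perimeter ≥ 417 gives x ≥ 417 − 84 − 196 = 137.
So 137 ≤ x < 280; integers 137 through 279: 143 values.

143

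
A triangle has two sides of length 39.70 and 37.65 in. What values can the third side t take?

By the triangle inequality, t must be less than 39.70 + 37.65 = 77.35 and greater than |39.70 − 37.65| = 2.05.

2.05 < t < 77.35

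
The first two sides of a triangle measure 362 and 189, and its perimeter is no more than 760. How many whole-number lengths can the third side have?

Triangle inequality: 173 < x < 551. Perimeter ≤ 760 gives x ≤ 760 − 362 − 189 = 209.
So 173 < x ≤ 209; integers 174 through 209: 36 values.

36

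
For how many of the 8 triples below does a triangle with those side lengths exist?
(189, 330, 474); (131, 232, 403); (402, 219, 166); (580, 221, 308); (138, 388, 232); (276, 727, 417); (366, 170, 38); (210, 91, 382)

1

(189,330,474): 189+330 > 474 → valid
(131,232,403): 131+232 ≤ 403 → not valid
(166,219,402): 166+219 ≤ 402 → not valid
(221,308,580): 221+308 ≤ 580 → not valid
(138,232,388): 138+232 ≤ 388 → not valid
(276,417,727): 276+417 ≤ 727 → not valid
(38,170,366): 38+170 ≤ 366 → not valid
(91,210,382): 91+210 ≤ 382 → not valid
1 of the 8 triples forms a triangle.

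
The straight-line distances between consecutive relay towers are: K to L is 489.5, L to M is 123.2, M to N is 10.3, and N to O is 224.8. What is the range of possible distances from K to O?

131.2 ≤ KO ≤ 847.8

The maximum is all hops collinear in one direction: 489.5 + 123.2 + 10.3 + 224.8 = 847.8.
The longest hop is 489.5; the others sum to 358.3. Folding the others back against it leaves at least 489.5 − 358.3 = 131.2.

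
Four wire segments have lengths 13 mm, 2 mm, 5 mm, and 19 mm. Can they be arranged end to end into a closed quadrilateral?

Yes

A quadrilateral exists iff every side is shorter than the sum of the others — equivalently, the longest side is less than the sum of the rest.
Longest side 19 < 20 (sum of the remaining 3), so yes.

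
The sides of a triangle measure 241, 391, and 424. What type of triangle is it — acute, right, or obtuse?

Compare the square of the longest side to the sum of squares of the other two: 241² + 391² = 210962 > 179776 = 424².

acute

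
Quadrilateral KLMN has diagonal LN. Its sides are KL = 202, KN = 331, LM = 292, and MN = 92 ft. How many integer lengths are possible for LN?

From triangle KLN: 129 < LN < 533.
From triangle MLN: 200 < LN < 384.
Intersection: 200 < LN < 384, so integers 201 through 383: 183 values.

183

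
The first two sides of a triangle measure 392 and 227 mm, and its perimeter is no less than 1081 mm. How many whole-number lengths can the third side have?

Triangle inequality: 165 < x < 619. Perimeter ≥ 1081 gives x ≥ 1081 − 392 − 227 = 462.
So 462 ≤ x < 619; integers 462 through 618: 157 values.

157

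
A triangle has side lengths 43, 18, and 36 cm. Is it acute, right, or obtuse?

Compare the square of the longest side to the sum of squares of the other two: 18² + 36² = 1620 < 1849 = 43².

obtuse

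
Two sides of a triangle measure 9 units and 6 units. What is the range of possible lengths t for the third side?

3 < t < 15 (units)

By the triangle inequality, t must be less than 9 + 6 = 15 and greater than |9 − 6| = 3.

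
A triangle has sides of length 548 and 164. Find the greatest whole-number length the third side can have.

The third side must be strictly less than 548 + 164 = 712.
The largest integer below 712 is 711.

711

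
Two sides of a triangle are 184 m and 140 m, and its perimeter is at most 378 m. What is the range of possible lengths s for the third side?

Triangle inequality alone gives 44 < s < 324.
The perimeter condition gives s ≤ 378 − 184 − 140 = 54.
Intersecting the two: 44 < s ≤ 54.

44 < s ≤ 54 m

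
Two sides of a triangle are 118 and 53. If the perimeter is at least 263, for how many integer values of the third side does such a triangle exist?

Triangle inequality: 65 < x < 171. Perimeter ≥ 263 gives x ≥ 263 − 118 − 53 = 92.
So 92 ≤ x < 171; integers 92 through 170: 79 values.

79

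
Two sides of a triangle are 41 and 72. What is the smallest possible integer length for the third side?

The third side must be strictly greater than |41 − 72| = 31.
The smallest integer above 31 is 32.

32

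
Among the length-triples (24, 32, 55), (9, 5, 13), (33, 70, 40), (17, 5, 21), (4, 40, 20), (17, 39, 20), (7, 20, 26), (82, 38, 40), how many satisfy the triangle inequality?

(24,32,55): 24+32 > 55 → valid
(5,9,13): 5+9 > 13 → valid
(33,40,70): 33+40 > 70 → valid
(5,17,21): 5+17 > 21 → valid
(4,20,40): 4+20 ≤ 40 → not valid
(17,20,39): 17+20 ≤ 39 → not valid
(7,20,26): 7+20 > 26 → valid
(38,40,82): 38+40 ≤ 82 → not valid
5 of the 8 triples form a triangle.

5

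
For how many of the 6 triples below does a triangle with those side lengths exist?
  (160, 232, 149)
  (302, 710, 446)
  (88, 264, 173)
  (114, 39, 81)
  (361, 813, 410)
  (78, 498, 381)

(149,160,232): 149+160 > 232 → valid
(302,446,710): 302+446 > 710 → valid
(88,173,264): 88+173 ≤ 264 → not valid
(39,81,114): 39+81 > 114 → valid
(361,410,813): 361+410 ≤ 813 → not valid
(78,381,498): 78+381 ≤ 498 → not valid
3 of the 6 triples form a triangle.

3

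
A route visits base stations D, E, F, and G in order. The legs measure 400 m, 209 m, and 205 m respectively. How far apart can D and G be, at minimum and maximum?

0 ≤ DG ≤ 814 m

The maximum is all hops collinear in one direction: 400 + 209 + 205 = 814.
The longest hop is 400; the others sum to 414. Since 400 ≤ 414, the path can fold back on itself completely, so the minimum distance is 0.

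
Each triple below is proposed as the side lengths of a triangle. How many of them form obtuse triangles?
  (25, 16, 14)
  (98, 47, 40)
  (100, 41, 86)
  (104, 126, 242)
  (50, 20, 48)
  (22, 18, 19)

(25,16,14): 14²+16² = 452 < 625 = 25² → obtuse
(98,47,40): 40+47 ≤ 98, not a triangle
(100,41,86): 41²+86² = 9077 < 10000 = 100² → obtuse
(104,126,242): 104+126 ≤ 242, not a triangle
(50,20,48): 20²+48² = 2704 > 2500 = 50² → acute
(22,18,19): 18²+19² = 685 > 484 = 22² → acute
2 of the 6 are obtuse.

2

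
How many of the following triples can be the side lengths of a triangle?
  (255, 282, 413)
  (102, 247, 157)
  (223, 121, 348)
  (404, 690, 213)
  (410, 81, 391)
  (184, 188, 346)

(255,282,413): 255+282 > 413 → valid
(102,157,247): 102+157 > 247 → valid
(121,223,348): 121+223 ≤ 348 → not valid
(213,404,690): 213+404 ≤ 690 → not valid
(81,391,410): 81+391 > 410 → valid
(184,188,346): 184+188 > 346 → valid
4 of the 6 triples form a triangle.

4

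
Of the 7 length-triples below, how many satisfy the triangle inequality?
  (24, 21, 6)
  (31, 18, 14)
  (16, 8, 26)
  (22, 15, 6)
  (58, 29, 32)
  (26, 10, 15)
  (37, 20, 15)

(6,21,24): 6+21 > 24 → valid
(14,18,31): 14+18 > 31 → valid
(8,16,26): 8+16 ≤ 26 → not valid
(6,15,22): 6+15 ≤ 22 → not valid
(29,32,58): 29+32 > 58 → valid
(10,15,26): 10+15 ≤ 26 → not valid
(15,20,37): 15+20 ≤ 37 → not valid
3 of the 7 triples form a triangle.

3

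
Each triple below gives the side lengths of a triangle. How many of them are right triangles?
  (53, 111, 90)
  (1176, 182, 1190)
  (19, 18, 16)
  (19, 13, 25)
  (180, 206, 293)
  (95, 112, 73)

1

(53,111,90): 53²+90² = 10909 < 12321 = 111² → obtuse
(1176,182,1190): 182²+1176² = 1416100 = 1190² → right
(19,18,16): 16²+18² = 580 > 361 = 19² → acute
(19,13,25): 13²+19² = 530 < 625 = 25² → obtuse
(180,206,293): 180²+206² = 74836 < 85849 = 293² → obtuse
(95,112,73): 73²+95² = 14354 > 12544 = 112² → acute
1 of the 6 is right.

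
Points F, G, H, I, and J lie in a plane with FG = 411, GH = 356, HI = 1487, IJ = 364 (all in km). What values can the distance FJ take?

The maximum is all hops collinear in one direction: 411 + 356 + 1487 + 364 = 2618.
The longest hop is 1487; the others sum to 1131. Folding the others back against it leaves at least 1487 − 1131 = 356.

356 ≤ FJ ≤ 2618 km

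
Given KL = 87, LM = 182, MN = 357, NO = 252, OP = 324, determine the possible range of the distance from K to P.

0 ≤ KP ≤ 1202

The maximum is all hops collinear in one direction: 87 + 182 + 357 + 252 + 324 = 1202.
The longest hop is 357; the others sum to 845. Since 357 ≤ 845, the path can fold back on itself completely, so the minimum distance is 0.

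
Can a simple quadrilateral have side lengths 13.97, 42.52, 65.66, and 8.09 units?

No

For a quadrilateral, each side must be shorter than the sum of the others.
Here the longest side is 65.66, but the remaining 3 sides sum to only 64.58.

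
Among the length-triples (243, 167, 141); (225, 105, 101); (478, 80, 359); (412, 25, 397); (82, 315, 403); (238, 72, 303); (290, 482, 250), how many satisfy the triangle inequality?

(141,167,243): 141+167 > 243 → valid
(101,105,225): 101+105 ≤ 225 → not valid
(80,359,478): 80+359 ≤ 478 → not valid
(25,397,412): 25+397 > 412 → valid
(82,315,403): 82+315 ≤ 403 → not valid
(72,238,303): 72+238 > 303 → valid
(250,290,482): 250+290 > 482 → valid
4 of the 7 triples form a triangle.

4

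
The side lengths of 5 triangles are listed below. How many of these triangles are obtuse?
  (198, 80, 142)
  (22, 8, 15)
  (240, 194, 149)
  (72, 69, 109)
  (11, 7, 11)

(198,80,142): 80²+142² = 26564 < 39204 = 198² → obtuse
(22,8,15): 8²+15² = 289 < 484 = 22² → obtuse
(240,194,149): 149²+194² = 59837 > 57600 = 240² → acute
(72,69,109): 69²+72² = 9945 < 11881 = 109² → obtuse
(11,7,11): 7²+11² = 170 > 121 = 11² → acute
3 of the 5 are obtuse.

3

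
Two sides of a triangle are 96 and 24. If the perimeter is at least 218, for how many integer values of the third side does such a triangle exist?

22

Triangle inequality: 72 < x < 120. Perimeter ≥ 218 gives x ≥ 218 − 96 − 24 = 98.
So 98 ≤ x < 120; integers 98 through 119: 22 values.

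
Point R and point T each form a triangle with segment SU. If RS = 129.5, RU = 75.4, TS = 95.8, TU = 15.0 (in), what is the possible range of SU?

From triangle RSU: |129.5 − 75.4| < SU < 129.5 + 75.4, i.e. 54.1 < SU < 204.9.
From triangle TSU: 80.8 < SU < 110.8.
Both must hold, so SU lies in the intersection.

80.8 < SU < 110.8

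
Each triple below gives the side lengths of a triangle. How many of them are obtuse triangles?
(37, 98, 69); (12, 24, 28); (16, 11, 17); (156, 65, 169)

2

(37,98,69): 37²+69² = 6130 < 9604 = 98² → obtuse
(12,24,28): 12²+24² = 720 < 784 = 28² → obtuse
(16,11,17): 11²+16² = 377 > 289 = 17² → acute
(156,65,169): 65²+156² = 28561 = 169² → right
2 of the 4 are obtuse.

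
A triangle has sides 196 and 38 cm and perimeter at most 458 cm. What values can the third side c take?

Triangle inequality alone gives 158 < c < 234.
The perimeter condition gives c ≤ 458 − 196 − 38 = 224.
Intersecting the two: 158 < c ≤ 224.

158 < c ≤ 224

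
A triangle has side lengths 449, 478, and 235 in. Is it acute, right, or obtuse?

acute

Compare the square of the longest side to the sum of squares of the other two: 235² + 449² = 256826 > 228484 = 478².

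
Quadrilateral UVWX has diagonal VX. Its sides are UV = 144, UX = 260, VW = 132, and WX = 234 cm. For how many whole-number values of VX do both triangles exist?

249

From triangle UVX: 116 < VX < 404.
From triangle WVX: 102 < VX < 366.
Intersection: 116 < VX < 366, so integers 117 through 365: 249 values.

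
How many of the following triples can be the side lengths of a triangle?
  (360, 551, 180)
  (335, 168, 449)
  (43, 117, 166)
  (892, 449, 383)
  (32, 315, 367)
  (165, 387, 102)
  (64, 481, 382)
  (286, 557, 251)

(180,360,551): 180+360 ≤ 551 → not valid
(168,335,449): 168+335 > 449 → valid
(43,117,166): 43+117 ≤ 166 → not valid
(383,449,892): 383+449 ≤ 892 → not valid
(32,315,367): 32+315 ≤ 367 → not valid
(102,165,387): 102+165 ≤ 387 → not valid
(64,382,481): 64+382 ≤ 481 → not valid
(251,286,557): 251+286 ≤ 557 → not valid
1 of the 8 triples forms a triangle.

1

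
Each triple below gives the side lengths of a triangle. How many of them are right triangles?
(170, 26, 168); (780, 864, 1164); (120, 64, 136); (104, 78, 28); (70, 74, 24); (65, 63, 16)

(170,26,168): 26²+168² = 28900 = 170² → right
(780,864,1164): 780²+864² = 1354896 = 1164² → right
(120,64,136): 64²+120² = 18496 = 136² → right
(104,78,28): 28²+78² = 6868 < 10816 = 104² → obtuse
(70,74,24): 24²+70² = 5476 = 74² → right
(65,63,16): 16²+63² = 4225 = 65² → right
5 of the 6 are right.

5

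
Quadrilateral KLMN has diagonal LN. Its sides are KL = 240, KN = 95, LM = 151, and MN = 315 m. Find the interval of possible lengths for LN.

From triangle KLN: |240 − 95| < LN < 240 + 95, i.e. 145 < LN < 335.
From triangle MLN: 164 < LN < 466.
Both must hold, so LN lies in the intersection.

164 < LN < 335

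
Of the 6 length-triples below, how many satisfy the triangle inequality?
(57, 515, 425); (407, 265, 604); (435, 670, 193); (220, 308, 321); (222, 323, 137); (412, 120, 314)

4

(57,425,515): 57+425 ≤ 515 → not valid
(265,407,604): 265+407 > 604 → valid
(193,435,670): 193+435 ≤ 670 → not valid
(220,308,321): 220+308 > 321 → valid
(137,222,323): 137+222 > 323 → valid
(120,314,412): 120+314 > 412 → valid
4 of the 6 triples form a triangle.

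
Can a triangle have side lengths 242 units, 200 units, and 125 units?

Yes

The longest side is 242, and the other two sum to 325.
Since 325 > 242, the triangle inequality holds.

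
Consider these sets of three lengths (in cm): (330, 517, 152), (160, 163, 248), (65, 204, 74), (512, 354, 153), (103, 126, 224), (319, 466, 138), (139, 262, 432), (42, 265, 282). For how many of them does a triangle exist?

3

(152,330,517): 152+330 ≤ 517 → not valid
(160,163,248): 160+163 > 248 → valid
(65,74,204): 65+74 ≤ 204 → not valid
(153,354,512): 153+354 ≤ 512 → not valid
(103,126,224): 103+126 > 224 → valid
(138,319,466): 138+319 ≤ 466 → not valid
(139,262,432): 139+262 ≤ 432 → not valid
(42,265,282): 42+265 > 282 → valid
3 of the 8 triples form a triangle.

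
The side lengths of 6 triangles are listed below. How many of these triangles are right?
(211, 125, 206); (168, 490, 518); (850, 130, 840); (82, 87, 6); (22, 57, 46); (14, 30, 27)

(211,125,206): 125²+206² = 58061 > 44521 = 211² → acute
(168,490,518): 168²+490² = 268324 = 518² → right
(850,130,840): 130²+840² = 722500 = 850² → right
(82,87,6): 6²+82² = 6760 < 7569 = 87² → obtuse
(22,57,46): 22²+46² = 2600 < 3249 = 57² → obtuse
(14,30,27): 14²+27² = 925 > 900 = 30² → acute
2 of the 6 are right.

2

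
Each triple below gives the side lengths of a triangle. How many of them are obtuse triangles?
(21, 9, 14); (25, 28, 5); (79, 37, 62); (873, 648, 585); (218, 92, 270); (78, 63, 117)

(21,9,14): 9²+14² = 277 < 441 = 21² → obtuse
(25,28,5): 5²+25² = 650 < 784 = 28² → obtuse
(79,37,62): 37²+62² = 5213 < 6241 = 79² → obtuse
(873,648,585): 585²+648² = 762129 = 873² → right
(218,92,270): 92²+218² = 55988 < 72900 = 270² → obtuse
(78,63,117): 63²+78² = 10053 < 13689 = 117² → obtuse
5 of the 6 are obtuse.

5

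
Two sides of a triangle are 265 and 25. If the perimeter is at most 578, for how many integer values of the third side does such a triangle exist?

Triangle inequality: 240 < x < 290. Perimeter ≤ 578 gives x ≤ 578 − 265 − 25 = 288.
So 240 < x ≤ 288; integers 241 through 288: 48 values.

48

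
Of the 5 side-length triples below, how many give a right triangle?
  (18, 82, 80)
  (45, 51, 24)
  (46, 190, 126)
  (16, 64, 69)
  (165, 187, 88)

(18,82,80): 18²+80² = 6724 = 82² → right
(45,51,24): 24²+45² = 2601 = 51² → right
(46,190,126): 46+126 ≤ 190, not a triangle
(16,64,69): 16²+64² = 4352 < 4761 = 69² → obtuse
(165,187,88): 88²+165² = 34969 = 187² → right
3 of the 5 are right.

3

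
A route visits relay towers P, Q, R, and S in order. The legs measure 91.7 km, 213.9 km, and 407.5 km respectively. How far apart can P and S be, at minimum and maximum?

101.9 ≤ PS ≤ 713.1 km

The maximum is all hops collinear in one direction: 91.7 + 213.9 + 407.5 = 713.1.
The longest hop is 407.5; the others sum to 305.6. Folding the others back against it leaves at least 407.5 − 305.6 = 101.9.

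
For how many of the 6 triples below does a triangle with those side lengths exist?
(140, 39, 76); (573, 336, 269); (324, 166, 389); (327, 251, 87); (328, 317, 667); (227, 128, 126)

(39,76,140): 39+76 ≤ 140 → not valid
(269,336,573): 269+336 > 573 → valid
(166,324,389): 166+324 > 389 → valid
(87,251,327): 87+251 > 327 → valid
(317,328,667): 317+328 ≤ 667 → not valid
(126,128,227): 126+128 > 227 → valid
4 of the 6 triples form a triangle.

4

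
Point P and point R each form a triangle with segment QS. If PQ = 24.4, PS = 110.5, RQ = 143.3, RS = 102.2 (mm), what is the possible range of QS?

From triangle PQS: |24.4 − 110.5| < QS < 24.4 + 110.5, i.e. 86.1 < QS < 134.9.
From triangle RQS: 41.1 < QS < 245.5.
Both must hold, so QS lies in the intersection.

86.1 < QS < 134.9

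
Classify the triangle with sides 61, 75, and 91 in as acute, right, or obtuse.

acute

Compare the square of the longest side to the sum of squares of the other two: 61² + 75² = 9346 > 8281 = 91².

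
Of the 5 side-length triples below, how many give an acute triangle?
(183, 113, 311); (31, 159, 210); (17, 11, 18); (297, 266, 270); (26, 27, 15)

3

(183,113,311): 113+183 ≤ 311, not a triangle
(31,159,210): 31+159 ≤ 210, not a triangle
(17,11,18): 11²+17² = 410 > 324 = 18² → acute
(297,266,270): 266²+270² = 143656 > 88209 = 297² → acute
(26,27,15): 15²+26² = 901 > 729 = 27² → acute
3 of the 5 are acute.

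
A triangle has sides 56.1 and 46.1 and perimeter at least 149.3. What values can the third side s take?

47.1 ≤ s < 102.2

Triangle inequality alone gives 10.0 < s < 102.2.
The perimeter condition gives s ≥ 149.3 − 56.1 − 46.1 = 47.1.
Intersecting the two: 47.1 ≤ s < 102.2.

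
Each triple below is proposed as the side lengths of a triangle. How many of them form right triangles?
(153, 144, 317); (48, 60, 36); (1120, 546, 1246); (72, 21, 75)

(153,144,317): 144+153 ≤ 317, not a triangle
(48,60,36): 36²+48² = 3600 = 60² → right
(1120,546,1246): 546²+1120² = 1552516 = 1246² → right
(72,21,75): 21²+72² = 5625 = 75² → right
3 of the 4 are right.

3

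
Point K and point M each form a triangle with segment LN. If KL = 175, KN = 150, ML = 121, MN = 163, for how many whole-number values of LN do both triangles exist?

From triangle KLN: 25 < LN < 325.
From triangle MLN: 42 < LN < 284.
Intersection: 42 < LN < 284, so integers 43 through 283: 241 values.

241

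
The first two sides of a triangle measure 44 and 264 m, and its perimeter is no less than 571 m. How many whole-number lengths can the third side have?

Triangle inequality: 220 < x < 308. Perimeter ≥ 571 gives x ≥ 571 − 44 − 264 = 263.
So 263 ≤ x < 308; integers 263 through 307: 45 values.

45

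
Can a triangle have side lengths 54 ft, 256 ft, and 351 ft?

The longest side is 351, but the other two sum to only 310.
310 < 351, so the triangle inequality fails.

No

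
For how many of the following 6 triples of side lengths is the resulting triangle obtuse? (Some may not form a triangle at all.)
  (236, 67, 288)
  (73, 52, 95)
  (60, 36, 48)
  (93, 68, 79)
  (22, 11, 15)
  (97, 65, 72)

3

(236,67,288): 67²+236² = 60185 < 82944 = 288² → obtuse
(73,52,95): 52²+73² = 8033 < 9025 = 95² → obtuse
(60,36,48): 36²+48² = 3600 = 60² → right
(93,68,79): 68²+79² = 10865 > 8649 = 93² → acute
(22,11,15): 11²+15² = 346 < 484 = 22² → obtuse
(97,65,72): 65²+72² = 9409 = 97² → right
3 of the 6 are obtuse.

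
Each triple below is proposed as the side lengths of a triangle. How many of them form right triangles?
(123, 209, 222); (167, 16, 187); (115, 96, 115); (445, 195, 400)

(123,209,222): 123²+209² = 58810 > 49284 = 222² → acute
(167,16,187): 16+167 ≤ 187, not a triangle
(115,96,115): 96²+115² = 22441 > 13225 = 115² → acute
(445,195,400): 195²+400² = 198025 = 445² → right
1 of the 4 is right.

1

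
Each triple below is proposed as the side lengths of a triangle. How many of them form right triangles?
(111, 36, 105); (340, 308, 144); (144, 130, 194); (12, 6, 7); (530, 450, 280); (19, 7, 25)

(111,36,105): 36²+105² = 12321 = 111² → right
(340,308,144): 144²+308² = 115600 = 340² → right
(144,130,194): 130²+144² = 37636 = 194² → right
(12,6,7): 6²+7² = 85 < 144 = 12² → obtuse
(530,450,280): 280²+450² = 280900 = 530² → right
(19,7,25): 7²+19² = 410 < 625 = 25² → obtuse
4 of the 6 are right.

4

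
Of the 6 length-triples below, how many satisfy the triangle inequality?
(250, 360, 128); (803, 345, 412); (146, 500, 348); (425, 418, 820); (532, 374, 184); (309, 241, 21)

3

(128,250,360): 128+250 > 360 → valid
(345,412,803): 345+412 ≤ 803 → not valid
(146,348,500): 146+348 ≤ 500 → not valid
(418,425,820): 418+425 > 820 → valid
(184,374,532): 184+374 > 532 → valid
(21,241,309): 21+241 ≤ 309 → not valid
3 of the 6 triples form a triangle.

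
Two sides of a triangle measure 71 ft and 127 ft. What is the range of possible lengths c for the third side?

56 < c < 198

By the triangle inequality, c must be less than 71 + 127 = 198 and greater than |71 − 127| = 56.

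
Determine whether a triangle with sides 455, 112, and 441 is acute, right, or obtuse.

Compare the square of the longest side to the sum of squares of the other two: 112² + 441² = 207025 = 455².

right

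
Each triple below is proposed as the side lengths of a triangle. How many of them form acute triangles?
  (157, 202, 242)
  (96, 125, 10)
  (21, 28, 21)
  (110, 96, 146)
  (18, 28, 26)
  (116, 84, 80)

(157,202,242): 157²+202² = 65453 > 58564 = 242² → acute
(96,125,10): 10+96 ≤ 125, not a triangle
(21,28,21): 21²+21² = 882 > 784 = 28² → acute
(110,96,146): 96²+110² = 21316 = 146² → right
(18,28,26): 18²+26² = 1000 > 784 = 28² → acute
(116,84,80): 80²+84² = 13456 = 116² → right
3 of the 6 are acute.

3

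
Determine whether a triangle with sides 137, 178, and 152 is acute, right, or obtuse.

acute

Compare the square of the longest side to the sum of squares of the other two: 137² + 152² = 41873 > 31684 = 178².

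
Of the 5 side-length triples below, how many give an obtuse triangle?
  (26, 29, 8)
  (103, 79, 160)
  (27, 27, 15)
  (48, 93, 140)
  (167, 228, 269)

(26,29,8): 8²+26² = 740 < 841 = 29² → obtuse
(103,79,160): 79²+103² = 16850 < 25600 = 160² → obtuse
(27,27,15): 15²+27² = 954 > 729 = 27² → acute
(48,93,140): 48²+93² = 10953 < 19600 = 140² → obtuse
(167,228,269): 167²+228² = 79873 > 72361 = 269² → acute
3 of the 5 are obtuse.

3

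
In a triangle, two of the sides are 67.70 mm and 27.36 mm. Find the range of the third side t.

40.34 < t < 95.06

By the triangle inequality, t must be less than 67.70 + 27.36 = 95.06 and greater than |67.70 − 27.36| = 40.34.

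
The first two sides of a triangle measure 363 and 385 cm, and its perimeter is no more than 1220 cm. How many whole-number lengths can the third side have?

450

Triangle inequality: 22 < x < 748. Perimeter ≤ 1220 gives x ≤ 1220 − 363 − 385 = 472.
So 22 < x ≤ 472; integers 23 through 472: 450 values.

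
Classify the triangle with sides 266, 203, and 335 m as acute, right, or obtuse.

obtuse

Compare the square of the longest side to the sum of squares of the other two: 203² + 266² = 111965 < 112225 = 335².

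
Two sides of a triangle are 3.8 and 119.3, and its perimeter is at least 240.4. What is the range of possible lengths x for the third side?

Triangle inequality alone gives 115.5 < x < 123.1.
The perimeter condition gives x ≥ 240.4 − 3.8 − 119.3 = 117.3.
Intersecting the two: 117.3 ≤ x < 123.1.

117.3 ≤ x < 123.1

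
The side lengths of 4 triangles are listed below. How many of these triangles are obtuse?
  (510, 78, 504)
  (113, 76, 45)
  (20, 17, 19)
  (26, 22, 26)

1

(510,78,504): 78²+504² = 260100 = 510² → right
(113,76,45): 45²+76² = 7801 < 12769 = 113² → obtuse
(20,17,19): 17²+19² = 650 > 400 = 20² → acute
(26,22,26): 22²+26² = 1160 > 676 = 26² → acute
1 of the 4 is obtuse.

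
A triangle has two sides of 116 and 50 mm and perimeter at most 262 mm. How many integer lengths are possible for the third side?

Triangle inequality: 66 < x < 166. Perimeter ≤ 262 gives x ≤ 262 − 116 − 50 = 96.
So 66 < x ≤ 96; integers 67 through 96: 30 values.

30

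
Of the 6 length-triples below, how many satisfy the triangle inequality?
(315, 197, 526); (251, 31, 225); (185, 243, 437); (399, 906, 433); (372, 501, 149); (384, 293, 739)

(197,315,526): 197+315 ≤ 526 → not valid
(31,225,251): 31+225 > 251 → valid
(185,243,437): 185+243 ≤ 437 → not valid
(399,433,906): 399+433 ≤ 906 → not valid
(149,372,501): 149+372 > 501 → valid
(293,384,739): 293+384 ≤ 739 → not valid
2 of the 6 triples form a triangle.

2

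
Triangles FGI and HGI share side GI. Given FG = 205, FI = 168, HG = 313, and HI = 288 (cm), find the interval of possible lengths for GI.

37 < GI < 373

From triangle FGI: |205 − 168| < GI < 205 + 168, i.e. 37 < GI < 373.
From triangle HGI: 25 < GI < 601.
Both must hold, so GI lies in the intersection.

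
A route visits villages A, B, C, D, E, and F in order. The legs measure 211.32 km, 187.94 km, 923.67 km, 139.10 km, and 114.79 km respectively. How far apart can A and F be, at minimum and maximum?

270.52 ≤ AF ≤ 1576.82 km

The maximum is all hops collinear in one direction: 211.32 + 187.94 + 923.67 + 139.10 + 114.79 = 1576.82.
The longest hop is 923.67; the others sum to 653.15. Folding the others back against it leaves at least 923.67 − 653.15 = 270.52.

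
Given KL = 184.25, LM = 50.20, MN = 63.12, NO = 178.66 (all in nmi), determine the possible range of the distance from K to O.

0 ≤ KO ≤ 476.23 nmi

The maximum is all hops collinear in one direction: 184.25 + 50.20 + 63.12 + 178.66 = 476.23.
The longest hop is 184.25; the others sum to 291.98. Since 184.25 ≤ 291.98, the path can fold back on itself completely, so the minimum distance is 0.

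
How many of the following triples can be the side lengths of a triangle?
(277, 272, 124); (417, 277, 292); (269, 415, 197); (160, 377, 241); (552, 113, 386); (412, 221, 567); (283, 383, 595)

(124,272,277): 124+272 > 277 → valid
(277,292,417): 277+292 > 417 → valid
(197,269,415): 197+269 > 415 → valid
(160,241,377): 160+241 > 377 → valid
(113,386,552): 113+386 ≤ 552 → not valid
(221,412,567): 221+412 > 567 → valid
(283,383,595): 283+383 > 595 → valid
6 of the 7 triples form a triangle.

6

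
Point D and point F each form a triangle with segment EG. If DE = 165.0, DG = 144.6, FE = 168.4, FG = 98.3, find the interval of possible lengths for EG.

70.1 < EG < 266.7

From triangle DEG: |165.0 − 144.6| < EG < 165.0 + 144.6, i.e. 20.4 < EG < 309.6.
From triangle FEG: 70.1 < EG < 266.7.
Both must hold, so EG lies in the intersection.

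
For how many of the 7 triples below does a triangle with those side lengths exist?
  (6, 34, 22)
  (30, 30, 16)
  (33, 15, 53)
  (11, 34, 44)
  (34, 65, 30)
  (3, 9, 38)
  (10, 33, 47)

(6,22,34): 6+22 ≤ 34 → not valid
(16,30,30): 16+30 > 30 → valid
(15,33,53): 15+33 ≤ 53 → not valid
(11,34,44): 11+34 > 44 → valid
(30,34,65): 30+34 ≤ 65 → not valid
(3,9,38): 3+9 ≤ 38 → not valid
(10,33,47): 10+33 ≤ 47 → not valid
2 of the 7 triples form a triangle.

2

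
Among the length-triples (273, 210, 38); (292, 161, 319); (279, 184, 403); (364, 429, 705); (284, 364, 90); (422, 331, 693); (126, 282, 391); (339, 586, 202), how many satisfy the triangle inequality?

(38,210,273): 38+210 ≤ 273 → not valid
(161,292,319): 161+292 > 319 → valid
(184,279,403): 184+279 > 403 → valid
(364,429,705): 364+429 > 705 → valid
(90,284,364): 90+284 > 364 → valid
(331,422,693): 331+422 > 693 → valid
(126,282,391): 126+282 > 391 → valid
(202,339,586): 202+339 ≤ 586 → not valid
6 of the 8 triples form a triangle.

6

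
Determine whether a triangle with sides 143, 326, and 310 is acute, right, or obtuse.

Compare the square of the longest side to the sum of squares of the other two: 143² + 310² = 116549 > 106276 = 326².

acute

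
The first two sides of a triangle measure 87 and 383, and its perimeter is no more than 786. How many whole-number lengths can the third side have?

20

Triangle inequality: 296 < x < 470. Perimeter ≤ 786 gives x ≤ 786 − 87 − 383 = 316.
So 296 < x ≤ 316; integers 297 through 316: 20 values.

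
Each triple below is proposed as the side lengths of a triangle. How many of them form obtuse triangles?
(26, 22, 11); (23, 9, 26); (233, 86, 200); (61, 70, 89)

3

(26,22,11): 11²+22² = 605 < 676 = 26² → obtuse
(23,9,26): 9²+23² = 610 < 676 = 26² → obtuse
(233,86,200): 86²+200² = 47396 < 54289 = 233² → obtuse
(61,70,89): 61²+70² = 8621 > 7921 = 89² → acute
3 of the 4 are obtuse.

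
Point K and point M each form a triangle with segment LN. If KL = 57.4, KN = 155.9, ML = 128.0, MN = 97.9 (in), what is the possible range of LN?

From triangle KLN: |57.4 − 155.9| < LN < 57.4 + 155.9, i.e. 98.5 < LN < 213.3.
From triangle MLN: 30.1 < LN < 225.9.
Both must hold, so LN lies in the intersection.

98.5 < LN < 213.3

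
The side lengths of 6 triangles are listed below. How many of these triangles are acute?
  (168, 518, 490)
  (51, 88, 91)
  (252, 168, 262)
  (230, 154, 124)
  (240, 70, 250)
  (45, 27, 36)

2

(168,518,490): 168²+490² = 268324 = 518² → right
(51,88,91): 51²+88² = 10345 > 8281 = 91² → acute
(252,168,262): 168²+252² = 91728 > 68644 = 262² → acute
(230,154,124): 124²+154² = 39092 < 52900 = 230² → obtuse
(240,70,250): 70²+240² = 62500 = 250² → right
(45,27,36): 27²+36² = 2025 = 45² → right
2 of the 6 are acute.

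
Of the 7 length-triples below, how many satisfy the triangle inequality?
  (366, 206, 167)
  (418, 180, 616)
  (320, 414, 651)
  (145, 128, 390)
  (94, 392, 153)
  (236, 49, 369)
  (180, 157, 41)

(167,206,366): 167+206 > 366 → valid
(180,418,616): 180+418 ≤ 616 → not valid
(320,414,651): 320+414 > 651 → valid
(128,145,390): 128+145 ≤ 390 → not valid
(94,153,392): 94+153 ≤ 392 → not valid
(49,236,369): 49+236 ≤ 369 → not valid
(41,157,180): 41+157 > 180 → valid
3 of the 7 triples form a triangle.

3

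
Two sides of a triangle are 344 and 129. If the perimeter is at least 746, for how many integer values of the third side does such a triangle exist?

200

Triangle inequality: 215 < x < 473. Perimeter ≥ 746 gives x ≥ 746 − 344 − 129 = 273.
So 273 ≤ x < 473; integers 273 through 472: 200 values.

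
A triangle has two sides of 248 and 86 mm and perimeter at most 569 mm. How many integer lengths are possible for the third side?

73

Triangle inequality: 162 < x < 334. Perimeter ≤ 569 gives x ≤ 569 − 248 − 86 = 235.
So 162 < x ≤ 235; integers 163 through 235: 73 values.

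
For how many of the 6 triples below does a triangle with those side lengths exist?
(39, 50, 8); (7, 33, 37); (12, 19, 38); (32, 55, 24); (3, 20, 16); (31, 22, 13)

3

(8,39,50): 8+39 ≤ 50 → not valid
(7,33,37): 7+33 > 37 → valid
(12,19,38): 12+19 ≤ 38 → not valid
(24,32,55): 24+32 > 55 → valid
(3,16,20): 3+16 ≤ 20 → not valid
(13,22,31): 13+22 > 31 → valid
3 of the 6 triples form a triangle.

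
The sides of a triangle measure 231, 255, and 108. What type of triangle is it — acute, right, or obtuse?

right

Compare the square of the longest side to the sum of squares of the other two: 108² + 231² = 65025 = 255².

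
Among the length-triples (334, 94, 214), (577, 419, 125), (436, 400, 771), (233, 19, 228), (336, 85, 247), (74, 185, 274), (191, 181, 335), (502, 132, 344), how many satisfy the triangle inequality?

3

(94,214,334): 94+214 ≤ 334 → not valid
(125,419,577): 125+419 ≤ 577 → not valid
(400,436,771): 400+436 > 771 → valid
(19,228,233): 19+228 > 233 → valid
(85,247,336): 85+247 ≤ 336 → not valid
(74,185,274): 74+185 ≤ 274 → not valid
(181,191,335): 181+191 > 335 → valid
(132,344,502): 132+344 ≤ 502 → not valid
3 of the 8 triples form a triangle.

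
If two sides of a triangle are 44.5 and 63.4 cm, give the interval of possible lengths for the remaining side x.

By the triangle inequality, x must be less than 44.5 + 63.4 = 107.9 and greater than |44.5 − 63.4| = 18.9.

18.9 < x < 107.9 (cm)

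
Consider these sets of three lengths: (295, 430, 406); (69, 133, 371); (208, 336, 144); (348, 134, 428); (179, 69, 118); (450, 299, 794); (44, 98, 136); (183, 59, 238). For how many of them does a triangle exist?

(295,406,430): 295+406 > 430 → valid
(69,133,371): 69+133 ≤ 371 → not valid
(144,208,336): 144+208 > 336 → valid
(134,348,428): 134+348 > 428 → valid
(69,118,179): 69+118 > 179 → valid
(299,450,794): 299+450 ≤ 794 → not valid
(44,98,136): 44+98 > 136 → valid
(59,183,238): 59+183 > 238 → valid
6 of the 8 triples form a triangle.

6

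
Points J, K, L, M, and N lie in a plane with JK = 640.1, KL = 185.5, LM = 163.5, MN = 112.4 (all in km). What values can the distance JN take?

178.7 ≤ JN ≤ 1101.5 km

The maximum is all hops collinear in one direction: 640.1 + 185.5 + 163.5 + 112.4 = 1101.5.
The longest hop is 640.1; the others sum to 461.4. Folding the others back against it leaves at least 640.1 − 461.4 = 178.7.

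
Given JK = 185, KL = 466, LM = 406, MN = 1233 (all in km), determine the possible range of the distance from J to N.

176 ≤ JN ≤ 2290 km

The maximum is all hops collinear in one direction: 185 + 466 + 406 + 1233 = 2290.
The longest hop is 1233; the others sum to 1057. Folding the others back against it leaves at least 1233 − 1057 = 176.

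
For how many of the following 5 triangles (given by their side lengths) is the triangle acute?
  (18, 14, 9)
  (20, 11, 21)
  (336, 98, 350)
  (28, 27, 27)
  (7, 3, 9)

2

(18,14,9): 9²+14² = 277 < 324 = 18² → obtuse
(20,11,21): 11²+20² = 521 > 441 = 21² → acute
(336,98,350): 98²+336² = 122500 = 350² → right
(28,27,27): 27²+27² = 1458 > 784 = 28² → acute
(7,3,9): 3²+7² = 58 < 81 = 9² → obtuse
2 of the 5 are acute.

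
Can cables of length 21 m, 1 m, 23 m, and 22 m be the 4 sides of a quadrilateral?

A quadrilateral exists iff every side is shorter than the sum of the others — equivalently, the longest side is less than the sum of the rest.
Longest side 23 < 44 (sum of the remaining 3), so yes.

Yes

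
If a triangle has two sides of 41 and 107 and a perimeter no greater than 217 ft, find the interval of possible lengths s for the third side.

66 < s ≤ 69

Triangle inequality alone gives 66 < s < 148.
The perimeter condition gives s ≤ 217 − 41 − 107 = 69.
Intersecting the two: 66 < s ≤ 69.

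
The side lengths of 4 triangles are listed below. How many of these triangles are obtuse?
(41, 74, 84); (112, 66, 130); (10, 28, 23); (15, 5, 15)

1

(41,74,84): 41²+74² = 7157 > 7056 = 84² → acute
(112,66,130): 66²+112² = 16900 = 130² → right
(10,28,23): 10²+23² = 629 < 784 = 28² → obtuse
(15,5,15): 5²+15² = 250 > 225 = 15² → acute
1 of the 4 is obtuse.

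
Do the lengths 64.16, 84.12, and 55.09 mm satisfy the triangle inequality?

The longest side is 84.12, and the other two sum to 119.25.
Since 119.25 > 84.12, the triangle inequality holds.

Yes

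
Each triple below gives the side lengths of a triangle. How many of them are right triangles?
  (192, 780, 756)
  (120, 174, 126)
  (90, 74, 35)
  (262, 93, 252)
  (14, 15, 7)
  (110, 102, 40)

(192,780,756): 192²+756² = 608400 = 780² → right
(120,174,126): 120²+126² = 30276 = 174² → right
(90,74,35): 35²+74² = 6701 < 8100 = 90² → obtuse
(262,93,252): 93²+252² = 72153 > 68644 = 262² → acute
(14,15,7): 7²+14² = 245 > 225 = 15² → acute
(110,102,40): 40²+102² = 12004 < 12100 = 110² → obtuse
2 of the 6 are right.

2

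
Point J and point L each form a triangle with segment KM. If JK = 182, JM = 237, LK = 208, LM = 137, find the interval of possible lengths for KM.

71 < KM < 345

From triangle JKM: |182 − 237| < KM < 182 + 237, i.e. 55 < KM < 419.
From triangle LKM: 71 < KM < 345.
Both must hold, so KM lies in the intersection.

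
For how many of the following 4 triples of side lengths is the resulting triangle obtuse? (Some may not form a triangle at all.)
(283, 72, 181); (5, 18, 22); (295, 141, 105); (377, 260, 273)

(283,72,181): 72+181 ≤ 283, not a triangle
(5,18,22): 5²+18² = 349 < 484 = 22² → obtuse
(295,141,105): 105+141 ≤ 295, not a triangle
(377,260,273): 260²+273² = 142129 = 377² → right
1 of the 4 is obtuse.

1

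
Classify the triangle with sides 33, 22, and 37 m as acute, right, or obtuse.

Compare the square of the longest side to the sum of squares of the other two: 22² + 33² = 1573 > 1369 = 37².

acute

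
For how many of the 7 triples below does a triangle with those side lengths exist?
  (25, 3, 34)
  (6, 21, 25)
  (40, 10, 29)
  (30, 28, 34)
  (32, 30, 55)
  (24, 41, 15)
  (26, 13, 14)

4

(3,25,34): 3+25 ≤ 34 → not valid
(6,21,25): 6+21 > 25 → valid
(10,29,40): 10+29 ≤ 40 → not valid
(28,30,34): 28+30 > 34 → valid
(30,32,55): 30+32 > 55 → valid
(15,24,41): 15+24 ≤ 41 → not valid
(13,14,26): 13+14 > 26 → valid
4 of the 7 triples form a triangle.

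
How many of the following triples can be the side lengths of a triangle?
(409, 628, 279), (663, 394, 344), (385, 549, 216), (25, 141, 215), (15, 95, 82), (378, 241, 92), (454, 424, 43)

5

(279,409,628): 279+409 > 628 → valid
(344,394,663): 344+394 > 663 → valid
(216,385,549): 216+385 > 549 → valid
(25,141,215): 25+141 ≤ 215 → not valid
(15,82,95): 15+82 > 95 → valid
(92,241,378): 92+241 ≤ 378 → not valid
(43,424,454): 43+424 > 454 → valid
5 of the 7 triples form a triangle.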